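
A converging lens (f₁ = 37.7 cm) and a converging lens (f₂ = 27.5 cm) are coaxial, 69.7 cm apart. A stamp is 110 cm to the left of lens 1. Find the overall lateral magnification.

Lens 1: 1/d_i1 = 1/(37.7) − 1/(110) = 0.01743, so d_i1 = 57.36 cm; m₁ = −d_i1/d_o1 = -0.5215.
d_o2 = 69.7 − (57.36) = 12.34 cm.
Lens 2: 1/d_i2 = 1/(27.5) − 1/(12.34) = -0.04467, so d_i2 = -22.38 cm; m₂ = −d_i2/d_o2 = +1.814.
m = m₁·m₂ = (-0.5215)(+1.814) = -0.946.

m = -0.946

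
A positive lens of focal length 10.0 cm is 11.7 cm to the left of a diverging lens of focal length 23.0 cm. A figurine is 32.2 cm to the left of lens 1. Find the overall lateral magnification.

m = -0.513

Lens 1: 1/d_i1 = 1/(10.0) − 1/(32.2) = 0.06894, so d_i1 = 14.50 cm; m₁ = −d_i1/d_o1 = -0.4503.
d_o2 = 11.7 − (14.50) = -2.800 cm (virtual object).
f₂ = −23.0 cm (diverging).
Lens 2: 1/d_i2 = 1/(-23.0) − 1/(-2.800) = 0.3137, so d_i2 = 3.188 cm; m₂ = −d_i2/d_o2 = +1.139.
m = m₁·m₂ = (-0.4503)(+1.139) = -0.513.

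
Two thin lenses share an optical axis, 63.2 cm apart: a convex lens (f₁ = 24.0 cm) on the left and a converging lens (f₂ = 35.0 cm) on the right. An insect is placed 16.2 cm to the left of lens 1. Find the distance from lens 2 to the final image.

Lens 1: 1/d_i1 = 1/f₁ − 1/d_o1 = 1/(24.0) − 1/(16.2) = -0.02006, so d_i1 = -49.85 cm.
The intermediate image is 49.85 cm to the left of lens 1 (virtual), which is 63.2 − (-49.85) = 113.1 cm to the left of lens 2, so d_o2 = +113.1 cm.
Lens 2: 1/d_i2 = 1/f₂ − 1/d_o2 = 1/(35.0) − 1/(113.1) = 0.01973, so d_i2 = 50.7 cm.
The final image is real, 50.7 cm to the right of lens 2 (overall magnification ≈ -1.4).

50.7 cm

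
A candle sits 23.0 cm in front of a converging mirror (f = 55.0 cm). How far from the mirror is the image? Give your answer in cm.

39.5 cm

Mirror equation: 1/s_i = 1/f − 1/s_o = 1/(55.00) − 1/(23.0) = 0.01818 − 0.04348 = -0.02530, so s_i = -39.5 cm.
The image is virtual, upright and enlarged, behind the mirror.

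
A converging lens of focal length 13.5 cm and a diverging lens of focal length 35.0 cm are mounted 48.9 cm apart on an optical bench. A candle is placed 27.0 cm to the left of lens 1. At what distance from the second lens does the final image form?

Lens 1: 1/d_i1 = 1/f₁ − 1/d_o1 = 1/(13.5) − 1/(27.0) = 0.03704, so d_i1 = 27.00 cm.
The intermediate image is 27.00 cm to the right of lens 1, which is 48.9 − (27.00) = 21.90 cm to the left of lens 2, so d_o2 = +21.90 cm.
Lens 2 is diverging, so f₂ = −35.0 cm.
Lens 2: 1/d_i2 = 1/f₂ − 1/d_o2 = 1/(-35.0) − 1/(21.90) = -0.07423, so d_i2 = -13.5 cm.
The final image is virtual, 13.5 cm to the left of lens 2 (overall magnification ≈ -0.62).

13.5 cm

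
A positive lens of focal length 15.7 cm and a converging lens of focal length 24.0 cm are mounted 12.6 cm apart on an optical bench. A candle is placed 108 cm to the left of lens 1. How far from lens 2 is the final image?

Lens 1: 1/d_i1 = 1/f₁ − 1/d_o1 = 1/(15.7) − 1/(108) = 0.05444, so d_i1 = 18.37 cm.
The intermediate image is 18.37 cm to the right of lens 1, which lies 5.770 cm to the right of lens 2 — a virtual object — so d_o2 = −5.770 cm.
Lens 2: 1/d_i2 = 1/f₂ − 1/d_o2 = 1/(24.0) − 1/(-5.770) = 0.2150, so d_i2 = 4.65 cm.
The final image is real, 4.65 cm to the right of lens 2 (overall magnification ≈ -0.14).

4.65 cm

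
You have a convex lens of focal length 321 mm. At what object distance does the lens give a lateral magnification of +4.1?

m = −d_i/d_o ⇒ d_i = −m·d_o.
1/f = 1/d_o + 1/d_i = 1/d_o − 1/(m·d_o) = (1 − 1/m)/d_o, so d_o = f(1 − 1/m) = (321.0)(1 − 1/(+4.1)) = 243 mm.

243 mm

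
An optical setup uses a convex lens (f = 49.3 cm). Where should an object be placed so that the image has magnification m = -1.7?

m = −d_i/d_o ⇒ d_i = −m·d_o.
1/f = 1/d_o + 1/d_i = 1/d_o − 1/(m·d_o) = (1 − 1/m)/d_o, so d_o = f(1 − 1/m) = (49.30)(1 − 1/(-1.7)) = 78.3 cm.

78.3 cm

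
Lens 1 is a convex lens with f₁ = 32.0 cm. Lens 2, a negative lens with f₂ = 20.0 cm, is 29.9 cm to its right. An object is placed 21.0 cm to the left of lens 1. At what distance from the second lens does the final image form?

Lens 1: 1/d_i1 = 1/f₁ − 1/d_o1 = 1/(32.0) − 1/(21.0) = -0.01637, so d_i1 = -61.09 cm.
The intermediate image is 61.09 cm to the left of lens 1 (virtual), which is 29.9 − (-61.09) = 90.99 cm to the left of lens 2, so d_o2 = +90.99 cm.
Lens 2 is diverging, so f₂ = −20.0 cm.
Lens 2: 1/d_i2 = 1/f₂ − 1/d_o2 = 1/(-20.0) − 1/(90.99) = -0.06099, so d_i2 = -16.4 cm.
The final image is virtual, 16.4 cm to the left of lens 2 (overall magnification ≈ 0.52).

16.4 cm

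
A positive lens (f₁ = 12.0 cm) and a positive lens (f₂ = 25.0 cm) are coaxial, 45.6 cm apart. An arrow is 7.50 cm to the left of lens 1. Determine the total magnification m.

m = -1.64

Lens 1: 1/d_i1 = 1/(12.0) − 1/(7.50) = -0.05000, so d_i1 = -20.00 cm; m₁ = −d_i1/d_o1 = +2.667.
d_o2 = 45.6 − (-20.00) = 65.60 cm.
Lens 2: 1/d_i2 = 1/(25.0) − 1/(65.60) = 0.02476, so d_i2 = 40.39 cm; m₂ = −d_i2/d_o2 = -0.6158.
m = m₁·m₂ = (+2.667)(-0.6158) = -1.64.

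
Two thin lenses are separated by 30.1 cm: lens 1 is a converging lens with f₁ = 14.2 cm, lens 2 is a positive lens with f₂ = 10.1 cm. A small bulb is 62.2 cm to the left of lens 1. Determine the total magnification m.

Lens 1: 1/d_i1 = 1/(14.2) − 1/(62.2) = 0.05435, so d_i1 = 18.40 cm; m₁ = −d_i1/d_o1 = -0.2958.
d_o2 = 30.1 − (18.40) = 11.70 cm.
Lens 2: 1/d_i2 = 1/(10.1) − 1/(11.70) = 0.01354, so d_i2 = 73.86 cm; m₂ = −d_i2/d_o2 = -6.313.
m = m₁·m₂ = (-0.2958)(-6.313) = +1.87.

m = +1.87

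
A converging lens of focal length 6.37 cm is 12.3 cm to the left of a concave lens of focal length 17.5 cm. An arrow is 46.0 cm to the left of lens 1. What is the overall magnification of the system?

Lens 1: 1/d_i1 = 1/(6.37) − 1/(46.0) = 0.1352, so d_i1 = 7.394 cm; m₁ = −d_i1/d_o1 = -0.1607.
d_o2 = 12.3 − (7.394) = 4.906 cm.
f₂ = −17.5 cm (diverging).
Lens 2: 1/d_i2 = 1/(-17.5) − 1/(4.906) = -0.2610, so d_i2 = -3.832 cm; m₂ = −d_i2/d_o2 = +0.7810.
m = m₁·m₂ = (-0.1607)(+0.7810) = -0.126.

m = -0.126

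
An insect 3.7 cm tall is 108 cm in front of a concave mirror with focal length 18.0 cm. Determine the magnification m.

m = -0.200

1/d_i = 1/f − 1/d_o = 1/(18.00) − 1/(108) = 0.04630, so d_i = 21.60 cm.
m = −d_i/d_o = −(21.60)/(108) = -0.200.
The image is real, inverted and reduced, in front of the mirror.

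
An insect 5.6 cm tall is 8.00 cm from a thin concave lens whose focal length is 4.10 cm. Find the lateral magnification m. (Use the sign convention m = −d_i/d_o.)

m = +0.339

For a concave lens, f = -4.10 cm.
1/d_i = 1/f − 1/d_o = 1/(-4.100) − 1/(8.00) = -0.3689, so d_i = -2.711 cm.
m = −d_i/d_o = −(-2.711)/(8.00) = +0.339.
The image is virtual, upright and reduced, on the same side as the object.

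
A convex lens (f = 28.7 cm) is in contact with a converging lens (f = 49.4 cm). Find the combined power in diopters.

P = +5.51 D

P₁ = 1/f₁ = 1/(0.287 m) = +3.484 D; P₂ = 1/f₂ = 1/(0.494 m) = +2.024 D.
For thin lenses in contact, P = P₁ + P₂ = (+3.484) + (+2.024) = +5.51 D.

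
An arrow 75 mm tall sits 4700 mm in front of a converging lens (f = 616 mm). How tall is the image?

11.3 mm

1/d_i = 1/f − 1/d_o = 1/(616.0) − 1/(4700) = 0.001411, so d_i = 708.9 mm.
m = −d_i/d_o = -0.1508.
|h_i| = |m|·h_o = 0.1508 × 75 = 11.3 mm. The image is real, inverted and reduced, on the far side of the lens.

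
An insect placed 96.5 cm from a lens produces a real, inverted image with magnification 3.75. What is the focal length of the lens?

f = 76.2 cm (converging)

m = −d_i/d_o ⇒ d_i = −m·d_o = −(-3.75)·(96.5) = 361.9 cm.
1/f = 1/d_o + 1/d_i = 1/(96.5) + 1/(361.9) = 0.01313, so f = 76.2 cm.
Since f is positive, the lens is converging.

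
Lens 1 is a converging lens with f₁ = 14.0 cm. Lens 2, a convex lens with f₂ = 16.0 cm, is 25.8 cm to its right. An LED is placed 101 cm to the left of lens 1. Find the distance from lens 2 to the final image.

23.7 cm

Lens 1: 1/d_i1 = 1/f₁ − 1/d_o1 = 1/(14.0) − 1/(101) = 0.06153, so d_i1 = 16.25 cm.
The intermediate image is 16.25 cm to the right of lens 1, which is 25.8 − (16.25) = 9.550 cm to the left of lens 2, so d_o2 = +9.550 cm.
Lens 2: 1/d_i2 = 1/f₂ − 1/d_o2 = 1/(16.0) − 1/(9.550) = -0.04221, so d_i2 = -23.7 cm.
The final image is virtual, 23.7 cm to the left of lens 2 (overall magnification ≈ -0.40).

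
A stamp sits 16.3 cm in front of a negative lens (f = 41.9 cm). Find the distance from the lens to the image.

11.7 cm

For a negative lens, f = -41.9 cm.
Thin-lens equation: 1/q = 1/f − 1/p = 1/(-41.90) − 1/(16.3) = -0.02387 − 0.06135 = -0.08522, so q = -11.7 cm.
The image is virtual, upright and reduced, on the same side as the object.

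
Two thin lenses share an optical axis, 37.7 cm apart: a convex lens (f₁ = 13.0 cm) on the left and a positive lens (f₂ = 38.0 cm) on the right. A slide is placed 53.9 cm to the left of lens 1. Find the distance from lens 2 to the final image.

Lens 1: 1/d_i1 = 1/f₁ − 1/d_o1 = 1/(13.0) − 1/(53.9) = 0.05837, so d_i1 = 17.13 cm.
The intermediate image is 17.13 cm to the right of lens 1, which is 37.7 − (17.13) = 20.57 cm to the left of lens 2, so d_o2 = +20.57 cm.
Lens 2: 1/d_i2 = 1/f₂ − 1/d_o2 = 1/(38.0) − 1/(20.57) = -0.02230, so d_i2 = -44.8 cm.
The final image is virtual, 44.8 cm to the left of lens 2 (overall magnification ≈ -0.69).

44.8 cm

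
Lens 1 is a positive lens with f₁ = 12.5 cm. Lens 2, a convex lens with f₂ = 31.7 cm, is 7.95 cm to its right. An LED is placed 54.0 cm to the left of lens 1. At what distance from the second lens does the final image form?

6.59 cm

Lens 1: 1/d_i1 = 1/f₁ − 1/d_o1 = 1/(12.5) − 1/(54.0) = 0.06148, so d_i1 = 16.27 cm.
The intermediate image is 16.27 cm to the right of lens 1, which lies 8.320 cm to the right of lens 2 — a virtual object — so d_o2 = −8.320 cm.
Lens 2: 1/d_i2 = 1/f₂ − 1/d_o2 = 1/(31.7) − 1/(-8.320) = 0.1517, so d_i2 = 6.59 cm.
The final image is real, 6.59 cm to the right of lens 2 (overall magnification ≈ -0.24).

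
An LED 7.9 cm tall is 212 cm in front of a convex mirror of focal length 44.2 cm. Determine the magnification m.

m = +0.173

For a convex mirror, f = -44.2 cm.
1/d_i = 1/f − 1/d_o = 1/(-44.20) − 1/(212) = -0.02734, so d_i = -36.57 cm.
m = −d_i/d_o = −(-36.57)/(212) = +0.173.
The image is virtual, upright and reduced, behind the mirror.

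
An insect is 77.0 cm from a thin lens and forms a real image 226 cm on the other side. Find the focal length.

f = 57.4 cm (converging)

Real image ⇒ d_i = +226 cm.
1/f = 1/d_o + 1/d_i = 1/(77.0) + 1/(226) = 0.01741, so f = 57.4 cm.
Since f is positive, the thin lens is converging.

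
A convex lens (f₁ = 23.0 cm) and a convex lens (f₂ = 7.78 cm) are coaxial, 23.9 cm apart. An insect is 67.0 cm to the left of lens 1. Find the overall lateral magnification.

Lens 1: 1/d_i1 = 1/(23.0) − 1/(67.0) = 0.02855, so d_i1 = 35.02 cm; m₁ = −d_i1/d_o1 = -0.5227.
d_o2 = 23.9 − (35.02) = -11.12 cm (virtual object).
Lens 2: 1/d_i2 = 1/(7.78) − 1/(-11.12) = 0.2185, so d_i2 = 4.577 cm; m₂ = −d_i2/d_o2 = +0.4116.
m = m₁·m₂ = (-0.5227)(+0.4116) = -0.215.

m = -0.215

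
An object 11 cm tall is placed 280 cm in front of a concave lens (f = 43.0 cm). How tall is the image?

For a concave lens, f = -43.0 cm.
1/d_i = 1/f − 1/d_o = 1/(-43.00) − 1/(280) = -0.02683, so d_i = -37.28 cm.
m = −d_i/d_o = +0.1331.
|h_i| = |m|·h_o = 0.1331 × 11 = 1.46 cm. The image is virtual, upright and reduced, on the same side as the object.

1.46 cm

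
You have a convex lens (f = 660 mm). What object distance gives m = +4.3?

507 mm

m = −d_i/d_o ⇒ d_i = −m·d_o.
1/f = 1/d_o + 1/d_i = 1/d_o − 1/(m·d_o) = (1 − 1/m)/d_o, so d_o = f(1 − 1/m) = (660.0)(1 − 1/(+4.3)) = 507 mm.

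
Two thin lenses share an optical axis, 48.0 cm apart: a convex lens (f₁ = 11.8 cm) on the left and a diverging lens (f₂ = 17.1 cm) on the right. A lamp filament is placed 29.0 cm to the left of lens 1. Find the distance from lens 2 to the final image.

Lens 1: 1/d_i1 = 1/f₁ − 1/d_o1 = 1/(11.8) − 1/(29.0) = 0.05026, so d_i1 = 19.90 cm.
The intermediate image is 19.90 cm to the right of lens 1, which is 48.0 − (19.90) = 28.10 cm to the left of lens 2, so d_o2 = +28.10 cm.
Lens 2 is diverging, so f₂ = −17.1 cm.
Lens 2: 1/d_i2 = 1/f₂ − 1/d_o2 = 1/(-17.1) − 1/(28.10) = -0.09407, so d_i2 = -10.6 cm.
The final image is virtual, 10.6 cm to the left of lens 2 (overall magnification ≈ -0.26).

10.6 cm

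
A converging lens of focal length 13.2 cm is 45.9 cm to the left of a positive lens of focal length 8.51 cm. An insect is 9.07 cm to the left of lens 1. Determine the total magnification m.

m = -0.410

Lens 1: 1/d_i1 = 1/(13.2) − 1/(9.07) = -0.03450, so d_i1 = -28.99 cm; m₁ = −d_i1/d_o1 = +3.196.
d_o2 = 45.9 − (-28.99) = 74.89 cm.
Lens 2: 1/d_i2 = 1/(8.51) − 1/(74.89) = 0.1042, so d_i2 = 9.601 cm; m₂ = −d_i2/d_o2 = -0.1282.
m = m₁·m₂ = (+3.196)(-0.1282) = -0.410.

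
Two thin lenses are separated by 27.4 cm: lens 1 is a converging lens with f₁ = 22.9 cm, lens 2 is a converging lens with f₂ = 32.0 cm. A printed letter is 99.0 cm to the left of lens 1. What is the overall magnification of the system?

Lens 1: 1/d_i1 = 1/(22.9) − 1/(99.0) = 0.03357, so d_i1 = 29.79 cm; m₁ = −d_i1/d_o1 = -0.3009.
d_o2 = 27.4 − (29.79) = -2.390 cm (virtual object).
Lens 2: 1/d_i2 = 1/(32.0) − 1/(-2.390) = 0.4497, so d_i2 = 2.224 cm; m₂ = −d_i2/d_o2 = +0.9305.
m = m₁·m₂ = (-0.3009)(+0.9305) = -0.280.

m = -0.280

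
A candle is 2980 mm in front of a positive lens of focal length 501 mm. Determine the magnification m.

1/d_i = 1/f − 1/d_o = 1/(501.0) − 1/(2980) = 0.001660, so d_i = 602.3 mm.
m = −d_i/d_o = −(602.3)/(2980) = -0.202.
The image is real, inverted and reduced, on the far side of the lens.

m = -0.202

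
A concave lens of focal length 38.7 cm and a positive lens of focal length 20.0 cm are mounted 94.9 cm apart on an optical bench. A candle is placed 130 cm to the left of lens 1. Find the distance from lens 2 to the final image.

Lens 1 is diverging, so f₁ = −38.7 cm.
Lens 1: 1/d_i1 = 1/f₁ − 1/d_o1 = 1/(-38.7) − 1/(130) = -0.03353, so d_i1 = -29.82 cm.
The intermediate image is 29.82 cm to the left of lens 1 (virtual), which is 94.9 − (-29.82) = 124.7 cm to the left of lens 2, so d_o2 = +124.7 cm.
Lens 2: 1/d_i2 = 1/f₂ − 1/d_o2 = 1/(20.0) − 1/(124.7) = 0.04198, so d_i2 = 23.8 cm.
The final image is real, 23.8 cm to the right of lens 2 (overall magnification ≈ -0.044).

23.8 cm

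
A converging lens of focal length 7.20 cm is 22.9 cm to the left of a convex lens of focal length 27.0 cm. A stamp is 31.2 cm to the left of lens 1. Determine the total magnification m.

m = -0.602

Lens 1: 1/d_i1 = 1/(7.20) − 1/(31.2) = 0.1068, so d_i1 = 9.360 cm; m₁ = −d_i1/d_o1 = -0.3000.
d_o2 = 22.9 − (9.360) = 13.54 cm.
Lens 2: 1/d_i2 = 1/(27.0) − 1/(13.54) = -0.03682, so d_i2 = -27.16 cm; m₂ = −d_i2/d_o2 = +2.006.
m = m₁·m₂ = (-0.3000)(+2.006) = -0.602.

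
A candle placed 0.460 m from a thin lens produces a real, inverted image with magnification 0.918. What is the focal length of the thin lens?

m = −d_i/d_o ⇒ d_i = −m·d_o = −(-0.918)·(0.460) = 0.4223 m.
1/f = 1/d_o + 1/d_i = 1/(0.460) + 1/(0.4223) = 4.542, so f = 0.220 m.
Since f is positive, the thin lens is converging.

f = 0.220 m (converging)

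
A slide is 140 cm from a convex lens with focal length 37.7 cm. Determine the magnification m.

1/d_i = 1/f − 1/d_o = 1/(37.70) − 1/(140) = 0.01938, so d_i = 51.59 cm.
m = −d_i/d_o = −(51.59)/(140) = -0.369.
The image is real, inverted and reduced, on the far side of the lens.

m = -0.369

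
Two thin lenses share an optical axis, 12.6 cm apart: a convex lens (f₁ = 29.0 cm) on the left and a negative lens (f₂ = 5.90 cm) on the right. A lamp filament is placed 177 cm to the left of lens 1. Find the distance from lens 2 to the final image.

8.05 cm

Lens 1: 1/d_i1 = 1/f₁ − 1/d_o1 = 1/(29.0) − 1/(177) = 0.02883, so d_i1 = 34.68 cm.
The intermediate image is 34.68 cm to the right of lens 1, which lies 22.08 cm to the right of lens 2 — a virtual object — so d_o2 = −22.08 cm.
Lens 2 is diverging, so f₂ = −5.90 cm.
Lens 2: 1/d_i2 = 1/f₂ − 1/d_o2 = 1/(-5.90) − 1/(-22.08) = -0.1242, so d_i2 = -8.05 cm.
The final image is virtual, 8.05 cm to the left of lens 2 (overall magnification ≈ 0.071).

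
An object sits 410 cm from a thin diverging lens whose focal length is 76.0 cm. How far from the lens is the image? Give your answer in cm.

64.1 cm

For a diverging lens, f = -76.0 cm.
Lens equation: 1/v = 1/f − 1/u = 1/(-76.00) − 1/(410) = -0.01316 − 0.002439 = -0.01560, so v = -64.1 cm.
The image is virtual, upright and reduced, on the same side as the object.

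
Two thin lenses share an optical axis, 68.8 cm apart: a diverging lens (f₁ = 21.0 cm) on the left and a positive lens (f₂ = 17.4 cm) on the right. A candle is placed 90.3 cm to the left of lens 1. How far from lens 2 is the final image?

21.8 cm

Lens 1 is diverging, so f₁ = −21.0 cm.
Lens 1: 1/d_i1 = 1/f₁ − 1/d_o1 = 1/(-21.0) − 1/(90.3) = -0.05869, so d_i1 = -17.04 cm.
The intermediate image is 17.04 cm to the left of lens 1 (virtual), which is 68.8 − (-17.04) = 85.84 cm to the left of lens 2, so d_o2 = +85.84 cm.
Lens 2: 1/d_i2 = 1/f₂ − 1/d_o2 = 1/(17.4) − 1/(85.84) = 0.04582, so d_i2 = 21.8 cm.
The final image is real, 21.8 cm to the right of lens 2 (overall magnification ≈ -0.048).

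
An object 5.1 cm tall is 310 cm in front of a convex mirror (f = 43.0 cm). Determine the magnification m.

m = +0.122

For a convex mirror, f = -43.0 cm.
1/d_i = 1/f − 1/d_o = 1/(-43.00) − 1/(310) = -0.02648, so d_i = -37.76 cm.
m = −d_i/d_o = −(-37.76)/(310) = +0.122.
The image is virtual, upright and reduced, behind the mirror.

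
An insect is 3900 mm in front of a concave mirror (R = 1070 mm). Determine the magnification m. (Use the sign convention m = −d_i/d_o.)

f = R/2 = 1070/2 = 535.0 mm.
1/d_i = 1/f − 1/d_o = 1/(535.0) − 1/(3900) = 0.001613, so d_i = 620.1 mm.
m = −d_i/d_o = −(620.1)/(3900) = -0.159.
The image is real, inverted and reduced, in front of the mirror.

m = -0.159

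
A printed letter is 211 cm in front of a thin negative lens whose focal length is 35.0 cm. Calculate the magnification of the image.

For a negative lens, f = -35.0 cm.
1/d_i = 1/f − 1/d_o = 1/(-35.00) − 1/(211) = -0.03331, so d_i = -30.02 cm.
m = −d_i/d_o = −(-30.02)/(211) = +0.142.
The image is virtual, upright and reduced, on the same side as the object.

m = +0.142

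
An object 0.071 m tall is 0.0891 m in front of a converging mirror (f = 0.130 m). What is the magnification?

1/d_i = 1/f − 1/d_o = 1/(0.1300) − 1/(0.0891) = -3.531, so d_i = -0.2832 m.
m = −d_i/d_o = −(-0.2832)/(0.0891) = +3.18.
The image is virtual, upright and enlarged, behind the mirror.

m = +3.18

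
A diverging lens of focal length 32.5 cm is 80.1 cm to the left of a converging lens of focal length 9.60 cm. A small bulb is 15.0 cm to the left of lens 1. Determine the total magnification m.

f₁ = −32.5 cm (diverging).
Lens 1: 1/d_i1 = 1/(-32.5) − 1/(15.0) = -0.09744, so d_i1 = -10.26 cm; m₁ = −d_i1/d_o1 = +0.6840.
d_o2 = 80.1 − (-10.26) = 90.36 cm.
Lens 2: 1/d_i2 = 1/(9.60) − 1/(90.36) = 0.09310, so d_i2 = 10.74 cm; m₂ = −d_i2/d_o2 = -0.1189.
m = m₁·m₂ = (+0.6840)(-0.1189) = -0.0813.

m = -0.0813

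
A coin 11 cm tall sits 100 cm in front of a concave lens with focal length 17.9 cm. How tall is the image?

For a concave lens, f = -17.9 cm.
1/d_i = 1/f − 1/d_o = 1/(-17.90) − 1/(100) = -0.06587, so d_i = -15.18 cm.
m = −d_i/d_o = +0.1518.
|h_i| = |m|·h_o = 0.1518 × 11 = 1.67 cm. The image is virtual, upright and reduced, on the same side as the object.

1.67 cm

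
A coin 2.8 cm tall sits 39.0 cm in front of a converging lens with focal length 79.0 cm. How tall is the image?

5.53 cm

1/d_i = 1/f − 1/d_o = 1/(79.00) − 1/(39.0) = -0.01298, so d_i = -77.03 cm.
m = −d_i/d_o = +1.975.
|h_i| = |m|·h_o = 1.975 × 2.8 = 5.53 cm. The image is virtual, upright and enlarged, on the same side as the object.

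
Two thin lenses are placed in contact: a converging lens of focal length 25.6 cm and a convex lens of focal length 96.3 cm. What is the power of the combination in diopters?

P = +4.94 D

P₁ = 1/f₁ = 1/(0.256 m) = +3.906 D; P₂ = 1/f₂ = 1/(0.963 m) = +1.038 D.
For thin lenses in contact, P = P₁ + P₂ = (+3.906) + (+1.038) = +4.94 D.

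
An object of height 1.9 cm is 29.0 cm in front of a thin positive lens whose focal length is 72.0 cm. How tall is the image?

3.18 cm

1/d_i = 1/f − 1/d_o = 1/(72.00) − 1/(29.0) = -0.02059, so d_i = -48.56 cm.
m = −d_i/d_o = +1.674.
|h_i| = |m|·h_o = 1.674 × 1.9 = 3.18 cm. The image is virtual, upright and enlarged, on the same side as the object.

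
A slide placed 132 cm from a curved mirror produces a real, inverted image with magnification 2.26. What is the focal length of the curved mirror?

f = 91.5 cm (concave)

m = −d_i/d_o ⇒ d_i = −m·d_o = −(-2.26)·(132) = 298.3 cm.
1/f = 1/d_o + 1/d_i = 1/(132) + 1/(298.3) = 0.01093, so f = 91.5 cm.
Since f is positive, the curved mirror is concave.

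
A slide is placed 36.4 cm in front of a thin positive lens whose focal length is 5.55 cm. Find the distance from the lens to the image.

Thin-lens equation: 1/v = 1/f − 1/u = 1/(5.550) − 1/(36.4) = 0.1802 − 0.02747 = 0.1527, so v = 6.55 cm.
The image is real, inverted and reduced, on the far side of the lens.

6.55 cm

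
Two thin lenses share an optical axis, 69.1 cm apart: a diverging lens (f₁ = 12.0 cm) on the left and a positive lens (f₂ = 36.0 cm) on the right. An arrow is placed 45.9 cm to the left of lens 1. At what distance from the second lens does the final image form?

Lens 1 is diverging, so f₁ = −12.0 cm.
Lens 1: 1/d_i1 = 1/f₁ − 1/d_o1 = 1/(-12.0) − 1/(45.9) = -0.1051, so d_i1 = -9.513 cm.
The intermediate image is 9.513 cm to the left of lens 1 (virtual), which is 69.1 − (-9.513) = 78.61 cm to the left of lens 2, so d_o2 = +78.61 cm.
Lens 2: 1/d_i2 = 1/f₂ − 1/d_o2 = 1/(36.0) − 1/(78.61) = 0.01506, so d_i2 = 66.4 cm.
The final image is real, 66.4 cm to the right of lens 2 (overall magnification ≈ -0.18).

66.4 cm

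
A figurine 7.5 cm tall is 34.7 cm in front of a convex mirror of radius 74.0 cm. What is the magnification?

m = +0.516

f = R/2 = 74.0/2 = 37.00 cm; for a convex mirror, f = -37.00 cm.
1/d_i = 1/f − 1/d_o = 1/(-37.00) − 1/(34.7) = -0.05585, so d_i = -17.91 cm.
m = −d_i/d_o = −(-17.91)/(34.7) = +0.516.
The image is virtual, upright and reduced, behind the mirror.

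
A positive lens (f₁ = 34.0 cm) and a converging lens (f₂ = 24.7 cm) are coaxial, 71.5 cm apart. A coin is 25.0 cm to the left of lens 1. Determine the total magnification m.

Lens 1: 1/d_i1 = 1/(34.0) − 1/(25.0) = -0.01059, so d_i1 = -94.44 cm; m₁ = −d_i1/d_o1 = +3.778.
d_o2 = 71.5 − (-94.44) = 165.9 cm.
Lens 2: 1/d_i2 = 1/(24.7) − 1/(165.9) = 0.03446, so d_i2 = 29.02 cm; m₂ = −d_i2/d_o2 = -0.1749.
m = m₁·m₂ = (+3.778)(-0.1749) = -0.661.

m = -0.661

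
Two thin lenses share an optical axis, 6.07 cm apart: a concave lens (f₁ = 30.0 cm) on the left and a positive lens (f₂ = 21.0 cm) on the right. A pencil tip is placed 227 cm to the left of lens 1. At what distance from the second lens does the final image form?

Lens 1 is diverging, so f₁ = −30.0 cm.
Lens 1: 1/d_i1 = 1/f₁ − 1/d_o1 = 1/(-30.0) − 1/(227) = -0.03774, so d_i1 = -26.50 cm.
The intermediate image is 26.50 cm to the left of lens 1 (virtual), which is 6.07 − (-26.50) = 32.57 cm to the left of lens 2, so d_o2 = +32.57 cm.
Lens 2: 1/d_i2 = 1/f₂ − 1/d_o2 = 1/(21.0) − 1/(32.57) = 0.01692, so d_i2 = 59.1 cm.
The final image is real, 59.1 cm to the right of lens 2 (overall magnification ≈ -0.21).

59.1 cm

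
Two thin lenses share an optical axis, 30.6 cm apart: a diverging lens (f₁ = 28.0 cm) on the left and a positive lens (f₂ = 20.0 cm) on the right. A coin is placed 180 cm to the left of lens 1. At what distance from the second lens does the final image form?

Lens 1 is diverging, so f₁ = −28.0 cm.
Lens 1: 1/d_i1 = 1/f₁ − 1/d_o1 = 1/(-28.0) − 1/(180) = -0.04127, so d_i1 = -24.23 cm.
The intermediate image is 24.23 cm to the left of lens 1 (virtual), which is 30.6 − (-24.23) = 54.83 cm to the left of lens 2, so d_o2 = +54.83 cm.
Lens 2: 1/d_i2 = 1/f₂ − 1/d_o2 = 1/(20.0) − 1/(54.83) = 0.03176, so d_i2 = 31.5 cm.
The final image is real, 31.5 cm to the right of lens 2 (overall magnification ≈ -0.077).

31.5 cm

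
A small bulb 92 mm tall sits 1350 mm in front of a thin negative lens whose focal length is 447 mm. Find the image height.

For a negative lens, f = -447 mm.
1/d_i = 1/f − 1/d_o = 1/(-447.0) − 1/(1350) = -0.002978, so d_i = -335.8 mm.
m = −d_i/d_o = +0.2487.
|h_i| = |m|·h_o = 0.2487 × 92 = 22.9 mm. The image is virtual, upright and reduced, on the same side as the object.

22.9 mm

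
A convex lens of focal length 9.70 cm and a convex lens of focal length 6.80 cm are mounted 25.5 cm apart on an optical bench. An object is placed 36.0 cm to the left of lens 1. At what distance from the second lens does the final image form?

15.3 cm

Lens 1: 1/d_i1 = 1/f₁ − 1/d_o1 = 1/(9.70) − 1/(36.0) = 0.07532, so d_i1 = 13.28 cm.
The intermediate image is 13.28 cm to the right of lens 1, which is 25.5 − (13.28) = 12.22 cm to the left of lens 2, so d_o2 = +12.22 cm.
Lens 2: 1/d_i2 = 1/f₂ − 1/d_o2 = 1/(6.80) − 1/(12.22) = 0.06523, so d_i2 = 15.3 cm.
The final image is real, 15.3 cm to the right of lens 2 (overall magnification ≈ 0.46).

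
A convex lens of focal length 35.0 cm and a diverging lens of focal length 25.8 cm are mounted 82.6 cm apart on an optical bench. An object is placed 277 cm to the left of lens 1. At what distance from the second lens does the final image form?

Lens 1: 1/d_i1 = 1/f₁ − 1/d_o1 = 1/(35.0) − 1/(277) = 0.02496, so d_i1 = 40.06 cm.
The intermediate image is 40.06 cm to the right of lens 1, which is 82.6 − (40.06) = 42.54 cm to the left of lens 2, so d_o2 = +42.54 cm.
Lens 2 is diverging, so f₂ = −25.8 cm.
Lens 2: 1/d_i2 = 1/f₂ − 1/d_o2 = 1/(-25.8) − 1/(42.54) = -0.06227, so d_i2 = -16.1 cm.
The final image is virtual, 16.1 cm to the left of lens 2 (overall magnification ≈ -0.055).

16.1 cm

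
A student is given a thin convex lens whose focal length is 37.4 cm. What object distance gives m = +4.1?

m = −d_i/d_o ⇒ d_i = −m·d_o.
1/f = 1/d_o + 1/d_i = 1/d_o − 1/(m·d_o) = (1 − 1/m)/d_o, so d_o = f(1 − 1/m) = (37.40)(1 − 1/(+4.1)) = 28.3 cm.

28.3 cm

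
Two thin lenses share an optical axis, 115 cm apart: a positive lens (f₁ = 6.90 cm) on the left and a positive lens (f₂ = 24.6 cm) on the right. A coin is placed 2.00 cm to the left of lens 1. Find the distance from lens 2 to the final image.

Lens 1: 1/d_i1 = 1/f₁ − 1/d_o1 = 1/(6.90) − 1/(2.00) = -0.3551, so d_i1 = -2.816 cm.
The intermediate image is 2.816 cm to the left of lens 1 (virtual), which is 115 − (-2.816) = 117.8 cm to the left of lens 2, so d_o2 = +117.8 cm.
Lens 2: 1/d_i2 = 1/f₂ − 1/d_o2 = 1/(24.6) − 1/(117.8) = 0.03216, so d_i2 = 31.1 cm.
The final image is real, 31.1 cm to the right of lens 2 (overall magnification ≈ -0.37).

31.1 cm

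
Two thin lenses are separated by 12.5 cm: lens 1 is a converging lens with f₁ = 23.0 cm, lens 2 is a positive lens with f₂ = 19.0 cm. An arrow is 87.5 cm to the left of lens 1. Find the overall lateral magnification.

Lens 1: 1/d_i1 = 1/(23.0) − 1/(87.5) = 0.03205, so d_i1 = 31.20 cm; m₁ = −d_i1/d_o1 = -0.3566.
d_o2 = 12.5 − (31.20) = -18.70 cm (virtual object).
Lens 2: 1/d_i2 = 1/(19.0) − 1/(-18.70) = 0.1061, so d_i2 = 9.424 cm; m₂ = −d_i2/d_o2 = +0.5040.
m = m₁·m₂ = (-0.3566)(+0.5040) = -0.180.

m = -0.180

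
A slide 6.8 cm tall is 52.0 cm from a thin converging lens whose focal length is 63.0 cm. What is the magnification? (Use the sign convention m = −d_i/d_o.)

m = +5.73

1/d_i = 1/f − 1/d_o = 1/(63.00) − 1/(52.0) = -0.003358, so d_i = -297.8 cm.
m = −d_i/d_o = −(-297.8)/(52.0) = +5.73.
The image is virtual, upright and enlarged, on the same side as the object.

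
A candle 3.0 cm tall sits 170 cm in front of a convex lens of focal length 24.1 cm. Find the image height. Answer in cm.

1/d_i = 1/f − 1/d_o = 1/(24.10) − 1/(170) = 0.03561, so d_i = 28.08 cm.
m = −d_i/d_o = -0.1652.
|h_i| = |m|·h_o = 0.1652 × 3.0 = 0.496 cm. The image is real, inverted and reduced, on the far side of the lens.

0.496 cm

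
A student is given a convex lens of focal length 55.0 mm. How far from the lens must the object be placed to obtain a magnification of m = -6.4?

m = −d_i/d_o ⇒ d_i = −m·d_o.
1/f = 1/d_o + 1/d_i = 1/d_o − 1/(m·d_o) = (1 − 1/m)/d_o, so d_o = f(1 − 1/m) = (55.00)(1 − 1/(-6.4)) = 63.6 mm.

63.6 mm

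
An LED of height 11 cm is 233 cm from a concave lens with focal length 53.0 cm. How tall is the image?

2.04 cm

For a concave lens, f = -53.0 cm.
1/d_i = 1/f − 1/d_o = 1/(-53.00) − 1/(233) = -0.02316, so d_i = -43.18 cm.
m = −d_i/d_o = +0.1853.
|h_i| = |m|·h_o = 0.1853 × 11 = 2.04 cm. The image is virtual, upright and reduced, on the same side as the object.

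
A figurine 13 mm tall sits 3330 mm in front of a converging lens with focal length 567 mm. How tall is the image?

1/d_i = 1/f − 1/d_o = 1/(567.0) − 1/(3330) = 0.001463, so d_i = 683.4 mm.
m = −d_i/d_o = -0.2052.
|h_i| = |m|·h_o = 0.2052 × 13 = 2.67 mm. The image is real, inverted and reduced, on the far side of the lens.

2.67 mm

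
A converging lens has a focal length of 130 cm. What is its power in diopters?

f = 130 cm = 1.30 m.
P = 1/f = 1/(1.30 m) = +0.769 D.

P = +0.769 D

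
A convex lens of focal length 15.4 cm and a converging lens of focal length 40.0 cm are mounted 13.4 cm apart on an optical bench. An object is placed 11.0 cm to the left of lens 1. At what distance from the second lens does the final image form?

Lens 1: 1/d_i1 = 1/f₁ − 1/d_o1 = 1/(15.4) − 1/(11.0) = -0.02597, so d_i1 = -38.50 cm.
The intermediate image is 38.50 cm to the left of lens 1 (virtual), which is 13.4 − (-38.50) = 51.90 cm to the left of lens 2, so d_o2 = +51.90 cm.
Lens 2: 1/d_i2 = 1/f₂ − 1/d_o2 = 1/(40.0) − 1/(51.90) = 0.005732, so d_i2 = 174 cm.
The final image is real, 174 cm to the right of lens 2 (overall magnification ≈ -12).

174 cm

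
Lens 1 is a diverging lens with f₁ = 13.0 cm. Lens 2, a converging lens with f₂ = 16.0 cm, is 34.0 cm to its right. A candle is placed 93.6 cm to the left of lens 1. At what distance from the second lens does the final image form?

Lens 1 is diverging, so f₁ = −13.0 cm.
Lens 1: 1/d_i1 = 1/f₁ − 1/d_o1 = 1/(-13.0) − 1/(93.6) = -0.08761, so d_i1 = -11.41 cm.
The intermediate image is 11.41 cm to the left of lens 1 (virtual), which is 34.0 − (-11.41) = 45.41 cm to the left of lens 2, so d_o2 = +45.41 cm.
Lens 2: 1/d_i2 = 1/f₂ − 1/d_o2 = 1/(16.0) − 1/(45.41) = 0.04048, so d_i2 = 24.7 cm.
The final image is real, 24.7 cm to the right of lens 2 (overall magnification ≈ -0.066).

24.7 cm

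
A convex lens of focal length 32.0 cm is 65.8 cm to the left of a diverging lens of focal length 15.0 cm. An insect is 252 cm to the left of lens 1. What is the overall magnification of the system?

Lens 1: 1/d_i1 = 1/(32.0) − 1/(252) = 0.02728, so d_i1 = 36.65 cm; m₁ = −d_i1/d_o1 = -0.1454.
d_o2 = 65.8 − (36.65) = 29.15 cm.
f₂ = −15.0 cm (diverging).
Lens 2: 1/d_i2 = 1/(-15.0) − 1/(29.15) = -0.1010, so d_i2 = -9.904 cm; m₂ = −d_i2/d_o2 = +0.3398.
m = m₁·m₂ = (-0.1454)(+0.3398) = -0.0494.

m = -0.0494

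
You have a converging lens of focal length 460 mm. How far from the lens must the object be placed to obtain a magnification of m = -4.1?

m = −d_i/d_o ⇒ d_i = −m·d_o.
1/f = 1/d_o + 1/d_i = 1/d_o − 1/(m·d_o) = (1 − 1/m)/d_o, so d_o = f(1 − 1/m) = (460.0)(1 − 1/(-4.1)) = 572 mm.

572 mm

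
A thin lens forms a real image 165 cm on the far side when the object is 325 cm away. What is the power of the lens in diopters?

d_i = +165 cm.
1/f = 1/d_o + 1/d_i = 1/(325) + 1/(165) = 0.009138 cm⁻¹.
f = 109.4 cm = 1.094 m, so P = 1/f = +0.914 D.

P = +0.914 D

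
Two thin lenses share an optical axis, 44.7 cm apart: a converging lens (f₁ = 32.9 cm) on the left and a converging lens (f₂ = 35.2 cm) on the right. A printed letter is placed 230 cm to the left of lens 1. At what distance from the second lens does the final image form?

Lens 1: 1/d_i1 = 1/f₁ − 1/d_o1 = 1/(32.9) − 1/(230) = 0.02605, so d_i1 = 38.39 cm.
The intermediate image is 38.39 cm to the right of lens 1, which is 44.7 − (38.39) = 6.310 cm to the left of lens 2, so d_o2 = +6.310 cm.
Lens 2: 1/d_i2 = 1/f₂ − 1/d_o2 = 1/(35.2) − 1/(6.310) = -0.1301, so d_i2 = -7.69 cm.
The final image is virtual, 7.69 cm to the left of lens 2 (overall magnification ≈ -0.20).

7.69 cm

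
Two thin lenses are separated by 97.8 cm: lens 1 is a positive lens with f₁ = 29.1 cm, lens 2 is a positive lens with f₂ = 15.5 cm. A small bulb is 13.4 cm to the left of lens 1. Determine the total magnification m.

Lens 1: 1/d_i1 = 1/(29.1) − 1/(13.4) = -0.04026, so d_i1 = -24.84 cm; m₁ = −d_i1/d_o1 = +1.854.
d_o2 = 97.8 − (-24.84) = 122.6 cm.
Lens 2: 1/d_i2 = 1/(15.5) − 1/(122.6) = 0.05636, so d_i2 = 17.74 cm; m₂ = −d_i2/d_o2 = -0.1447.
m = m₁·m₂ = (+1.854)(-0.1447) = -0.268.

m = -0.268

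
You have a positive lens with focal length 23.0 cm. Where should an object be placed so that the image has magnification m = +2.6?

14.2 cm

m = −d_i/d_o ⇒ d_i = −m·d_o.
1/f = 1/d_o + 1/d_i = 1/d_o − 1/(m·d_o) = (1 − 1/m)/d_o, so d_o = f(1 − 1/m) = (23.00)(1 − 1/(+2.6)) = 14.2 cm.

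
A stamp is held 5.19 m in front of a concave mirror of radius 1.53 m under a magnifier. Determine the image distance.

0.897 m

f = R/2 = 1.53/2 = 0.7650 m.
Mirror equation: 1/d_i = 1/f − 1/d_o = 1/(0.7650) − 1/(5.19) = 1.307 − 0.1927 = 1.115, so d_i = 0.897 m.
The image is real, inverted and reduced, in front of the mirror.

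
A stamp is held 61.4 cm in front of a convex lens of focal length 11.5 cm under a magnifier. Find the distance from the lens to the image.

14.2 cm

Lens equation: 1/s_i = 1/f − 1/s_o = 1/(11.50) − 1/(61.4) = 0.08696 − 0.01629 = 0.07067, so s_i = 14.2 cm.
The image is real, inverted and reduced, on the far side of the lens.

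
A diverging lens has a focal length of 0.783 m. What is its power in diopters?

For a diverging lens, f = −0.783 m.
P = 1/f = 1/(-0.783 m) = -1.28 D.

P = -1.28 D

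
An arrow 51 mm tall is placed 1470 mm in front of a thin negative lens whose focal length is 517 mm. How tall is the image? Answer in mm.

For a negative lens, f = -517 mm.
1/d_i = 1/f − 1/d_o = 1/(-517.0) − 1/(1470) = -0.002615, so d_i = -382.5 mm.
m = −d_i/d_o = +0.2602.
|h_i| = |m|·h_o = 0.2602 × 51 = 13.3 mm. The image is virtual, upright and reduced, on the same side as the object.

13.3 mm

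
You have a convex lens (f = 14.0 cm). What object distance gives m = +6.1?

m = −d_i/d_o ⇒ d_i = −m·d_o.
1/f = 1/d_o + 1/d_i = 1/d_o − 1/(m·d_o) = (1 − 1/m)/d_o, so d_o = f(1 − 1/m) = (14.00)(1 − 1/(+6.1)) = 11.7 cm.

11.7 cm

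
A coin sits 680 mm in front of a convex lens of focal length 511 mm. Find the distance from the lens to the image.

2060 mm

Lens equation: 1/s_i = 1/f − 1/s_o = 1/(511.0) − 1/(680) = 0.001957 − 0.001471 = 0.0004864, so s_i = 2060 mm.
The image is real, inverted and enlarged, on the far side of the lens.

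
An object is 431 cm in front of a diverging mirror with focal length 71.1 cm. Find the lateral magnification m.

m = +0.142

For a diverging mirror, f = -71.1 cm.
1/d_i = 1/f − 1/d_o = 1/(-71.10) − 1/(431) = -0.01638, so d_i = -61.03 cm.
m = −d_i/d_o = −(-61.03)/(431) = +0.142.
The image is virtual, upright and reduced, behind the mirror.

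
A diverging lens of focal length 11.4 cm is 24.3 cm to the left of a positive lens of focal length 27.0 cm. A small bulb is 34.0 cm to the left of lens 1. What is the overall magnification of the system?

m = -1.16

f₁ = −11.4 cm (diverging).
Lens 1: 1/d_i1 = 1/(-11.4) − 1/(34.0) = -0.1171, so d_i1 = -8.537 cm; m₁ = −d_i1/d_o1 = +0.2511.
d_o2 = 24.3 − (-8.537) = 32.84 cm.
Lens 2: 1/d_i2 = 1/(27.0) − 1/(32.84) = 0.006586, so d_i2 = 151.8 cm; m₂ = −d_i2/d_o2 = -4.623.
m = m₁·m₂ = (+0.2511)(-4.623) = -1.16.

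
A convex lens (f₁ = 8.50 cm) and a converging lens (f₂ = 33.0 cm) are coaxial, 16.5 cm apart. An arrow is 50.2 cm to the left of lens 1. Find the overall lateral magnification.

Lens 1: 1/d_i1 = 1/(8.50) − 1/(50.2) = 0.09773, so d_i1 = 10.23 cm; m₁ = −d_i1/d_o1 = -0.2038.
d_o2 = 16.5 − (10.23) = 6.270 cm.
Lens 2: 1/d_i2 = 1/(33.0) − 1/(6.270) = -0.1292, so d_i2 = -7.741 cm; m₂ = −d_i2/d_o2 = +1.235.
m = m₁·m₂ = (-0.2038)(+1.235) = -0.252.

m = -0.252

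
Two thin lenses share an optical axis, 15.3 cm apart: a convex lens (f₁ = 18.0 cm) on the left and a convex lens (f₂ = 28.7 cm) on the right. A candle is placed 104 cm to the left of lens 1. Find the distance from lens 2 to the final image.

Lens 1: 1/d_i1 = 1/f₁ − 1/d_o1 = 1/(18.0) − 1/(104) = 0.04594, so d_i1 = 21.77 cm.
The intermediate image is 21.77 cm to the right of lens 1, which lies 6.470 cm to the right of lens 2 — a virtual object — so d_o2 = −6.470 cm.
Lens 2: 1/d_i2 = 1/f₂ − 1/d_o2 = 1/(28.7) − 1/(-6.470) = 0.1894, so d_i2 = 5.28 cm.
The final image is real, 5.28 cm to the right of lens 2 (overall magnification ≈ -0.17).

5.28 cm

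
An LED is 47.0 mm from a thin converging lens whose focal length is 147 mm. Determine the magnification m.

1/d_i = 1/f − 1/d_o = 1/(147.0) − 1/(47.0) = -0.01447, so d_i = -69.09 mm.
m = −d_i/d_o = −(-69.09)/(47.0) = +1.47.
The image is virtual, upright and enlarged, on the same side as the object.

m = +1.47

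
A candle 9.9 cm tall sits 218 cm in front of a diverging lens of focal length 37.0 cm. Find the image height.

1.44 cm

For a diverging lens, f = -37.0 cm.
1/d_i = 1/f − 1/d_o = 1/(-37.00) − 1/(218) = -0.03161, so d_i = -31.63 cm.
m = −d_i/d_o = +0.1451.
|h_i| = |m|·h_o = 0.1451 × 9.9 = 1.44 cm. The image is virtual, upright and reduced, on the same side as the object.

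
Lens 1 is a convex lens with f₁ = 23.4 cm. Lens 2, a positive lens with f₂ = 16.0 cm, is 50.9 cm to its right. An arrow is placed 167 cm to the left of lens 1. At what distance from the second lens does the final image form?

Lens 1: 1/d_i1 = 1/f₁ − 1/d_o1 = 1/(23.4) − 1/(167) = 0.03675, so d_i1 = 27.21 cm.
The intermediate image is 27.21 cm to the right of lens 1, which is 50.9 − (27.21) = 23.69 cm to the left of lens 2, so d_o2 = +23.69 cm.
Lens 2: 1/d_i2 = 1/f₂ − 1/d_o2 = 1/(16.0) − 1/(23.69) = 0.02029, so d_i2 = 49.3 cm.
The final image is real, 49.3 cm to the right of lens 2 (overall magnification ≈ 0.34).

49.3 cm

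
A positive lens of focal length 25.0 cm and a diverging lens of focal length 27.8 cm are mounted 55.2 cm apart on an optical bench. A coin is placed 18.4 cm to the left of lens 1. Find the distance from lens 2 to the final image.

22.7 cm

Lens 1: 1/d_i1 = 1/f₁ − 1/d_o1 = 1/(25.0) − 1/(18.4) = -0.01435, so d_i1 = -69.70 cm.
The intermediate image is 69.70 cm to the left of lens 1 (virtual), which is 55.2 − (-69.70) = 124.9 cm to the left of lens 2, so d_o2 = +124.9 cm.
Lens 2 is diverging, so f₂ = −27.8 cm.
Lens 2: 1/d_i2 = 1/f₂ − 1/d_o2 = 1/(-27.8) − 1/(124.9) = -0.04398, so d_i2 = -22.7 cm.
The final image is virtual, 22.7 cm to the left of lens 2 (overall magnification ≈ 0.69).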